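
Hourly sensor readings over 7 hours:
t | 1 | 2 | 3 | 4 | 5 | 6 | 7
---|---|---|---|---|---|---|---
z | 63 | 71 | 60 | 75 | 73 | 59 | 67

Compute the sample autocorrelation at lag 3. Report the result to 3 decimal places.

0.200

Mean z̄ = (63 + 71 + 60 + 75 + 73 + 59 + 67)/7 = 66.8571
Σ(z_t−z̄)(z_{t+3}−z̄) = (-31.4082) + (25.4490) + (53.8776) + (1.1633) = 49.0816
Denominator Σ(z_t−z̄)² = 244.8571
r_3 = 49.0816 / 244.8571 = 0.200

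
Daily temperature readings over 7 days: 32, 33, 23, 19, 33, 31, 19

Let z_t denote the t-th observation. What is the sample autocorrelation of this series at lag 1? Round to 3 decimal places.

-0.072

Mean z̄ = (32 + 33 + 23 + 19 + 33 + 31 + 19)/7 = 27.1429
Deviations from mean: 4.8571, 5.8571, -4.1429, -8.1429, 5.8571, 3.8571, -8.1429
Σ(z_t−z̄)(z_{t+1}−z̄) = (28.4490) + (-24.2653) + (33.7347) + (-47.6939) + (22.5918) + (-31.4082) = -18.5918
Denominator Σ(z_t−z̄)² = 256.8571
r_1 = -18.5918 / 256.8571 = -0.072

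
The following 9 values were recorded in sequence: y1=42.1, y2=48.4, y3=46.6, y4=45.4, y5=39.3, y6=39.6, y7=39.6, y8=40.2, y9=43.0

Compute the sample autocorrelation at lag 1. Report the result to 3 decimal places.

Mean ȳ = (42.1 + 48.4 + 46.6 + 45.4 + 39.3 + 39.6 + 39.6 + 40.2 + 43.0)/9 = 42.6889
Numerator Σ_{t=1}^{8}(y_t−ȳ)(y_{t+1}−ȳ) = 47.3121
Denominator Σ(y_t−ȳ)² = 92.4689
r_1 = 47.3121 / 92.4689 = 0.512

0.512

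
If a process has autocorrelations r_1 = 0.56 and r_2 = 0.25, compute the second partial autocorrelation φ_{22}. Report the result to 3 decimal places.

φ_{22} = (r_2 − r_1²) / (1 − r_1²)
r_1² = (0.56)² = 0.3136
Numerator = 0.25 − 0.3136 = -0.0636; denominator = 1 − 0.3136 = 0.6864
φ_{22} = -0.0636 / 0.6864 = -0.093

-0.093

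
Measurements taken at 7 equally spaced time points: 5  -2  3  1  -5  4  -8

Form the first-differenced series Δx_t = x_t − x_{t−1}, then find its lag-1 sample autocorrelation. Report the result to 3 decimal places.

First differences Δx: -7, 5, -2, -6, 9, -12
Mean of differences = -2.1667
Numerator Σ(Δx_t−Δx̄)(Δx_{t+1}−Δx̄) = -186.6944
Denominator Σ(Δx_t−Δx̄)² = 310.8333
r_1(Δx) = -186.6944 / 310.8333 = -0.601

-0.601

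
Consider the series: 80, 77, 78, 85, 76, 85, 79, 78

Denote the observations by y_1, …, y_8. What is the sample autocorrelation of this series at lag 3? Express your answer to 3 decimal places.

0.061

Mean ȳ = (80 + 77 + 78 + 85 + 76 + 85 + 79 + 78)/8 = 79.7500
Deviations from mean: 0.2500, -2.7500, -1.7500, 5.2500, -3.7500, 5.2500, -0.7500, -1.7500
Σ(y_t−ȳ)(y_{t+3}−ȳ) = (1.3125) + (10.3125) + (-9.1875) + (-3.9375) + (6.5625) = 5.0625
Denominator Σ(y_t−ȳ)² = 83.5000
r_3 = 5.0625 / 83.5000 = 0.061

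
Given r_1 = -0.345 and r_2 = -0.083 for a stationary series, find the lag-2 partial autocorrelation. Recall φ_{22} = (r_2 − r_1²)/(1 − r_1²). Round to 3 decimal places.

-0.229

φ_{22} = (r_2 − r_1²) / (1 − r_1²)
r_1² = (-0.345)² = 0.119025
Numerator = -0.083 − 0.1190 = -0.2020; denominator = 1 − 0.1190 = 0.8810
φ_{22} = -0.2020 / 0.8810 = -0.229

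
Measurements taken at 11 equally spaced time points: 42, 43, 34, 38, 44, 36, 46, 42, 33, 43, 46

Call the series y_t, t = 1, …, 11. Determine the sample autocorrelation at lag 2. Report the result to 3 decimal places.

-0.430

Mean ȳ = (42 + 43 + 34 + 38 + 44 + 36 + 46 + 42 + 33 + 43 + 46)/11 = 40.6364
Numerator Σ_{t=1}^{9}(y_t−ȳ)(y_{t+2}−ȳ) = -92.3554
Denominator Σ(y_t−ȳ)² = 214.5455
r_2 = -92.3554 / 214.5455 = -0.430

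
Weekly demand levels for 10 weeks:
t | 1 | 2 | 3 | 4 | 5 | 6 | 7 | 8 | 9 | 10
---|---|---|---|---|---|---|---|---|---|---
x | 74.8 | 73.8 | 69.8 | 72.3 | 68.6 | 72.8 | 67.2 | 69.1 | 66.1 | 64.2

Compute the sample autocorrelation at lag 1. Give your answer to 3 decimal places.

0.279

Mean x̄ = (74.8 + 73.8 + 69.8 + 72.3 + 68.6 + 72.8 + 67.2 + 69.1 + 66.1 + 64.2)/10 = 69.8700
Numerator Σ_{t=1}^{9}(x_t−x̄)(x_{t+1}−x̄) = 30.6341
Denominator Σ(x_t−x̄)² = 109.9410
r_1 = 30.6341 / 109.9410 = 0.279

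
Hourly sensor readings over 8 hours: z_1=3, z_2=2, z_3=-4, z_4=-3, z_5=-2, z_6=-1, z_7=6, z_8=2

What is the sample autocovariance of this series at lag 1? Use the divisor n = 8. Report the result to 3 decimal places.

3.076

Mean z̄ = (3 + 2 − 4 − 3 − 2 − 1 + 6 + 2)/8 = 0.3750
Σ_{t=1}^{7}(z_t−z̄)(z_{t+1}−z̄) = 24.6094
γ_1 = 24.6094 / 8 = 3.076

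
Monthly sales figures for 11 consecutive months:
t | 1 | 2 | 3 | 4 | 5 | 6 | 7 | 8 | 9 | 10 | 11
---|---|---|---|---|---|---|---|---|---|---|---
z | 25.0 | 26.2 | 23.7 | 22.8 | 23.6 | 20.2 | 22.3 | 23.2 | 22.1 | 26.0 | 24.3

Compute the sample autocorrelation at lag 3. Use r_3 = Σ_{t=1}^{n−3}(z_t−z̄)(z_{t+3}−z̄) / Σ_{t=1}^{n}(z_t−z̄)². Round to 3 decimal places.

0.037

Mean z̄ = (25.0 + 26.2 + 23.7 + 22.8 + 23.6 + 20.2 + 22.3 + 23.2 + 22.1 + 26.0 + 24.3)/11 = 23.5818
Numerator Σ_{t=1}^{8}(z_t−z̄)(z_{t+3}−z̄) = 1.1717
Denominator Σ(z_t−z̄)² = 31.2764
r_3 = 1.1717 / 31.2764 = 0.037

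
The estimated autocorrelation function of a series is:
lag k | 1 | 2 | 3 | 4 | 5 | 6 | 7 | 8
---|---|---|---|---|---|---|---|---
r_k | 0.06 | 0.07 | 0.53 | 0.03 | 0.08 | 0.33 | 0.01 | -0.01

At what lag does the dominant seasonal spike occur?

The largest autocorrelation is r_3 = 0.53, with a weaker echo at lag 6 (0.33); the remaining lags stay at or below 0.08.
The dominant spike at lag 3 indicates a seasonal period of 3.

3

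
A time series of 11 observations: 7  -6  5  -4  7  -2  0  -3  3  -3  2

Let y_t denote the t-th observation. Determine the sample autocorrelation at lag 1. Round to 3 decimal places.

-0.758

Mean ȳ = (7 − 6 + 5 − 4 + 7 − 2 + 0 − 3 + 3 − 3 + 2)/11 = 0.5455
Numerator Σ_{t=1}^{10}(y_t−ȳ)(y_{t+1}−ȳ) = -156.6612
Denominator Σ(y_t−ȳ)² = 206.7273
r_1 = -156.6612 / 206.7273 = -0.758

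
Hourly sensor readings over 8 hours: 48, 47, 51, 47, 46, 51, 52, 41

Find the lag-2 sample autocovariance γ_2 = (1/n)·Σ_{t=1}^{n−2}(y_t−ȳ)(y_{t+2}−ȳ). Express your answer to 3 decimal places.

-4.582

Mean ȳ = (48 + 47 + 51 + 47 + 46 + 51 + 52 + 41)/8 = 47.8750
Σ_{t=1}^{6}(y_t−ȳ)(y_{t+2}−ȳ) = -36.6563
γ_2 = -36.6563 / 8 = -4.582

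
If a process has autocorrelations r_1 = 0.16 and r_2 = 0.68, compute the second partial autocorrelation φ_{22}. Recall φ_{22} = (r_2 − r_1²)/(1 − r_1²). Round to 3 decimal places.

0.672

φ_{22} = (r_2 − r_1²) / (1 − r_1²)
r_1² = (0.16)² = 0.0256
Numerator = 0.68 − 0.0256 = 0.6544; denominator = 1 − 0.0256 = 0.9744
φ_{22} = 0.6544 / 0.9744 = 0.672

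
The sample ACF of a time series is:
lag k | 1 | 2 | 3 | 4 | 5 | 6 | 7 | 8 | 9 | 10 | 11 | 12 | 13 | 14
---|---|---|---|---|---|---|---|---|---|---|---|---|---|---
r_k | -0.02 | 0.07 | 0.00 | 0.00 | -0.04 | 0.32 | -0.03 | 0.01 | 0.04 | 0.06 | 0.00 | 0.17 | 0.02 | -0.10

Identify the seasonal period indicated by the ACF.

The largest autocorrelation is r_6 = 0.32, with a weaker echo at lag 12 (0.17); the remaining lags stay at or below 0.07.
The dominant spike at lag 6 indicates a seasonal period of 6.

6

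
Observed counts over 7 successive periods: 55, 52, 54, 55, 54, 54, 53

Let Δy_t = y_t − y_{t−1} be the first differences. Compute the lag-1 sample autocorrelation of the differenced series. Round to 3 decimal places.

First differences Δy: -3, 2, 1, -1, 0, -1
Mean of differences = -0.3333
Numerator Σ(Δy_t−Δȳ)(Δy_{t+1}−Δȳ) = -4.4444
Denominator Σ(Δy_t−Δȳ)² = 15.3333
r_1(Δy) = -4.4444 / 15.3333 = -0.290

-0.290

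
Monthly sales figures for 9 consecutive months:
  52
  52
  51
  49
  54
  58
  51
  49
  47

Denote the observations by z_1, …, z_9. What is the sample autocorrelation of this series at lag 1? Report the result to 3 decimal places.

Mean z̄ = (52 + 52 + 51 + 49 + 54 + 58 + 51 + 49 + 47)/9 = 51.4444
Numerator Σ_{t=1}^{8}(z_t−z̄)(z_{t+1}−z̄) = 20.6914
Denominator Σ(z_t−z̄)² = 82.2222
r_1 = 20.6914 / 82.2222 = 0.252

0.252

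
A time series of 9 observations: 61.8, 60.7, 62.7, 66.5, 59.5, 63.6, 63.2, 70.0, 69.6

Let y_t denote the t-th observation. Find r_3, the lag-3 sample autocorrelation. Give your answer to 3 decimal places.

Mean ȳ = (61.8 + 60.7 + 62.7 + 66.5 + 59.5 + 63.6 + 63.2 + 70.0 + 69.6)/9 = 64.1778
Σ(y_t−ȳ)(y_{t+3}−ȳ) = (-5.5217) + (16.2683) + (0.8538) + (-2.2706) + (-27.2351) + (-3.1328) = -21.0381
Denominator Σ(y_t−ȳ)² = 111.7956
r_3 = -21.0381 / 111.7956 = -0.188

-0.188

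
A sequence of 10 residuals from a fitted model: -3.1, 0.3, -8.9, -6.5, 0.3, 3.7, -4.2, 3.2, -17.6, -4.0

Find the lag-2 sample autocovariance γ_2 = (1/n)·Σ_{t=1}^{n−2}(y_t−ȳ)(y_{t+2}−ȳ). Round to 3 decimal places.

Mean ȳ = (-3.1 + 0.3 − 8.9 − 6.5 + 0.3 + 3.7 − 4.2 + 3.2 − 17.6 − 4.0)/10 = -3.6800
Σ_{t=1}^{8}(y_t−ȳ)(y_{t+2}−ȳ) = -2.0968
γ_2 = -2.0968 / 10 = -0.210

-0.210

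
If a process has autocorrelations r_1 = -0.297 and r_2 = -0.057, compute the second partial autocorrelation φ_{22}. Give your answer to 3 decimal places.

-0.159

φ_{22} = (r_2 − r_1²) / (1 − r_1²)
r_1² = (-0.297)² = 0.088209
Numerator = -0.057 − 0.0882 = -0.1452; denominator = 1 − 0.0882 = 0.9118
φ_{22} = -0.1452 / 0.9118 = -0.159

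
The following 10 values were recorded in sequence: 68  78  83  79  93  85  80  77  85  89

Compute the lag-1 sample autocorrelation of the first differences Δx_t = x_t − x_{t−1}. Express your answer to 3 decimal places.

First differences Δx: 10, 5, -4, 14, -8, -5, -3, 8, 4
Mean of differences = 2.3333
Numerator Σ(Δx_t−Δx̄)(Δx_{t+1}−Δx̄) = -96.7778
Denominator Σ(Δx_t−Δx̄)² = 466.0000
r_1(Δx) = -96.7778 / 466.0000 = -0.208

-0.208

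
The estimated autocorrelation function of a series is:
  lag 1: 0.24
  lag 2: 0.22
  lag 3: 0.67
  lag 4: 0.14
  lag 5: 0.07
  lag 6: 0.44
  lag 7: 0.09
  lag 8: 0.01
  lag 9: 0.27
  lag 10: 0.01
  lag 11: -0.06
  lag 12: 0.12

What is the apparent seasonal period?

3

The largest autocorrelation is r_3 = 0.67, with weaker echoes at lags 6 (0.44) and 9 (0.27); the remaining lags stay at or below 0.24. The elevated value at lag 1 (0.24), dropping to 0.22 at lag 2, reflects decaying short-term dependence rather than seasonality.
The dominant spike at lag 3 indicates a seasonal period of 3.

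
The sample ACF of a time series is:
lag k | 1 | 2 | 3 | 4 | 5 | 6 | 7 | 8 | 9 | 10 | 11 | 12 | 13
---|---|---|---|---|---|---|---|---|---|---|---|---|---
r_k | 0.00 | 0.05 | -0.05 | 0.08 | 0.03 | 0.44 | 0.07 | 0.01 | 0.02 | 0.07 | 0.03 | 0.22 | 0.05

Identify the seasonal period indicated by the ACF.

The largest autocorrelation is r_6 = 0.44, with a weaker echo at lag 12 (0.22); the remaining lags stay at or below 0.08.
The dominant spike at lag 6 indicates a seasonal period of 6.

6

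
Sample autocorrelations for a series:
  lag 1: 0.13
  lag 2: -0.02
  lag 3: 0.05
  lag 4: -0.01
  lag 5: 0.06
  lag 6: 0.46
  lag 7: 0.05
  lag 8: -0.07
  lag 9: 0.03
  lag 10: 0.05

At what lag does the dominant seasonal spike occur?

The largest autocorrelation is r_6 = 0.46; the remaining lags stay at or below 0.13.
The dominant spike at lag 6 indicates a seasonal period of 6.

6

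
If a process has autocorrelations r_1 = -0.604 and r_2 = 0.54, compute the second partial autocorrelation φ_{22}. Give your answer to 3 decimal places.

φ_{22} = (r_2 − r_1²) / (1 − r_1²)
r_1² = (-0.604)² = 0.364816
Numerator = 0.54 − 0.3648 = 0.1752; denominator = 1 − 0.3648 = 0.6352
φ_{22} = 0.1752 / 0.6352 = 0.276

0.276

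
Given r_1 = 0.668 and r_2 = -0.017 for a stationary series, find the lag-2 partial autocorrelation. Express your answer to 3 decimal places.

-0.836

φ_{22} = (r_2 − r_1²) / (1 − r_1²)
r_1² = (0.668)² = 0.446224
Numerator = -0.017 − 0.4462 = -0.4632; denominator = 1 − 0.4462 = 0.5538
φ_{22} = -0.4632 / 0.5538 = -0.836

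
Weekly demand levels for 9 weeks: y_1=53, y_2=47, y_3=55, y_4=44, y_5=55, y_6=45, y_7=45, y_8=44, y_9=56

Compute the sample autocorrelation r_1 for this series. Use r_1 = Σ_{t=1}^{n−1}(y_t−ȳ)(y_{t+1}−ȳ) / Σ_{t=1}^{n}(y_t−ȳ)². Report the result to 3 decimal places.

Mean ȳ = (53 + 47 + 55 + 44 + 55 + 45 + 45 + 44 + 56)/9 = 49.3333
Numerator Σ_{t=1}^{8}(y_t−ȳ)(y_{t+1}−ȳ) = -100.4444
Denominator Σ(y_t−ȳ)² = 222.0000
r_1 = -100.4444 / 222.0000 = -0.452

-0.452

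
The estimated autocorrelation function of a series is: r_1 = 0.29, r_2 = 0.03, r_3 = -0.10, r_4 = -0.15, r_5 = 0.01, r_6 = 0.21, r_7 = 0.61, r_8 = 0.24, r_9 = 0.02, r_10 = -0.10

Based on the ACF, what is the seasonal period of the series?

7

The largest autocorrelation is r_7 = 0.61; the remaining lags stay at or below 0.29. The elevated value at lag 1 (0.29), dropping to 0.03 at lag 2, reflects decaying short-term dependence rather than seasonality.
The dominant spike at lag 7 indicates a seasonal period of 7.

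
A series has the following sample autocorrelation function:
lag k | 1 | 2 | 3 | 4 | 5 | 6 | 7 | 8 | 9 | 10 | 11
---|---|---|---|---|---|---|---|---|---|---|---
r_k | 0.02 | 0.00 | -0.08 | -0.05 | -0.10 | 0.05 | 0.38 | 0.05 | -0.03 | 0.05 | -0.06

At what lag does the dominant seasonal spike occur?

The largest autocorrelation is r_7 = 0.38; the remaining lags stay at or below 0.05.
The dominant spike at lag 7 indicates a seasonal period of 7.

7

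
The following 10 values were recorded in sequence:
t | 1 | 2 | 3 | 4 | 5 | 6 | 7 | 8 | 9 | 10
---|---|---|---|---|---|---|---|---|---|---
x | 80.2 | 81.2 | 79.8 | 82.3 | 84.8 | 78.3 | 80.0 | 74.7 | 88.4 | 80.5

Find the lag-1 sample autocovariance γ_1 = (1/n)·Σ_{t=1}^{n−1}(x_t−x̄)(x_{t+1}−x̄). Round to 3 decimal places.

Mean x̄ = (80.2 + 81.2 + 79.8 + 82.3 + 84.8 + 78.3 + 80.0 + 74.7 + 88.4 + 80.5)/10 = 81.0200
Σ_{t=1}^{9}(x_t−x̄)(x_{t+1}−x̄) = -48.6304
γ_1 = -48.6304 / 10 = -4.863

-4.863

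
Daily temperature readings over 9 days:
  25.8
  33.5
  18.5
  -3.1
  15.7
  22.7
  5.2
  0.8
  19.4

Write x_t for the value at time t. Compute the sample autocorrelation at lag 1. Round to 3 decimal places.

Mean x̄ = (25.8 + 33.5 + 18.5 − 3.1 + 15.7 + 22.7 + 5.2 + 0.8 + 19.4)/9 = 15.3889
Numerator Σ_{t=1}^{8}(x_t−x̄)(x_{t+1}−x̄) = 199.5388
Denominator Σ(x_t−x̄)² = 1174.2089
r_1 = 199.5388 / 1174.2089 = 0.170

0.170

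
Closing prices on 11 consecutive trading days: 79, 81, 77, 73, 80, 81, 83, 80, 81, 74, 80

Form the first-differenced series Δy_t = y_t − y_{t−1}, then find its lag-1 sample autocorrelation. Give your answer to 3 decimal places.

First differences Δy: 2, -4, -4, 7, 1, 2, -3, 1, -7, 6
Mean of differences = 0.1000
Numerator Σ(Δy_t−Δȳ)(Δy_{t+1}−Δȳ) = -68.3100
Denominator Σ(Δy_t−Δȳ)² = 184.9000
r_1(Δy) = -68.3100 / 184.9000 = -0.369

-0.369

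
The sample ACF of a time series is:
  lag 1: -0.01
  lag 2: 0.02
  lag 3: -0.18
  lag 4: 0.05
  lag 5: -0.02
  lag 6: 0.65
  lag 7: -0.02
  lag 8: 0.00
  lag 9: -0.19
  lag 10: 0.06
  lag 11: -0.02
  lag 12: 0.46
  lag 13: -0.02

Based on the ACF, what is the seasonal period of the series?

The largest autocorrelation is r_6 = 0.65, with a weaker echo at lag 12 (0.46); the remaining lags stay at or below 0.06.
The dominant spike at lag 6 indicates a seasonal period of 6.

6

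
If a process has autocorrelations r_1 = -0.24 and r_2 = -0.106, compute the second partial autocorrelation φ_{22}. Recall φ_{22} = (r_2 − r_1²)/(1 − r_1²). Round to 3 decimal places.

-0.174

φ_{22} = (r_2 − r_1²) / (1 − r_1²)
r_1² = (-0.24)² = 0.0576
Numerator = -0.106 − 0.0576 = -0.1636; denominator = 1 − 0.0576 = 0.9424
φ_{22} = -0.1636 / 0.9424 = -0.174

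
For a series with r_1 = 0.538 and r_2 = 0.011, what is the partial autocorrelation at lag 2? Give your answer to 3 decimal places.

φ_{22} = (r_2 − r_1²) / (1 − r_1²)
r_1² = (0.538)² = 0.289444
Numerator = 0.011 − 0.2894 = -0.2784; denominator = 1 − 0.2894 = 0.7106
φ_{22} = -0.2784 / 0.7106 = -0.392

-0.392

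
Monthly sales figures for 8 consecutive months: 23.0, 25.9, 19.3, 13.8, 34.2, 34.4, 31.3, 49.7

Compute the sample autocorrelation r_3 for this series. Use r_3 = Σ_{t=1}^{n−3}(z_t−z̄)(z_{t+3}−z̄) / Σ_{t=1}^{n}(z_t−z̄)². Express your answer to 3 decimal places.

Mean z̄ = (23.0 + 25.9 + 19.3 + 13.8 + 34.2 + 34.4 + 31.3 + 49.7)/8 = 28.9500
Deviations from mean: -5.9500, -3.0500, -9.6500, -15.1500, 5.2500, 5.4500, 2.3500, 20.7500
Numerator Σ_{t=1}^{5}(z_t−z̄)(z_{t+3}−z̄) = 94.8725
Denominator Σ(z_t−z̄)² = 860.7000
r_3 = 94.8725 / 860.7000 = 0.110

0.110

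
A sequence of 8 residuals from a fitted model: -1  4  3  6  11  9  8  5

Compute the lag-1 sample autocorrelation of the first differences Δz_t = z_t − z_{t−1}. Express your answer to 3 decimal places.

First differences Δz: 5, -1, 3, 5, -2, -1, -3
Mean of differences = 0.8571
Numerator Σ(Δz_t−Δz̄)(Δz_{t+1}−Δz̄) = -2.1633
Denominator Σ(Δz_t−Δz̄)² = 68.8571
r_1(Δz) = -2.1633 / 68.8571 = -0.031

-0.031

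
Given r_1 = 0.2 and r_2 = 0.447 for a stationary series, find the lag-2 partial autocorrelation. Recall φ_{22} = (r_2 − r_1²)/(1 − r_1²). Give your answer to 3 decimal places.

0.424

φ_{22} = (r_2 − r_1²) / (1 − r_1²)
r_1² = (0.2)² = 0.04
Numerator = 0.447 − 0.0400 = 0.4070; denominator = 1 − 0.0400 = 0.9600
φ_{22} = 0.4070 / 0.9600 = 0.424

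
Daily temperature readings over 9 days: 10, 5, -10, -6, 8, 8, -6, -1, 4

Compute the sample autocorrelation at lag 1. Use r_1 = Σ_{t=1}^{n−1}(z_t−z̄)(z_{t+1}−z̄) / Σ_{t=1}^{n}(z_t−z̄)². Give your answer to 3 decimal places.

Mean z̄ = (10 + 5 − 10 − 6 + 8 + 8 − 6 − 1 + 4)/9 = 1.3333
Numerator Σ_{t=1}^{8}(z_t−z̄)(z_{t+1}−z̄) = 30.8889
Denominator Σ(z_t−z̄)² = 426.0000
r_1 = 30.8889 / 426.0000 = 0.073

0.073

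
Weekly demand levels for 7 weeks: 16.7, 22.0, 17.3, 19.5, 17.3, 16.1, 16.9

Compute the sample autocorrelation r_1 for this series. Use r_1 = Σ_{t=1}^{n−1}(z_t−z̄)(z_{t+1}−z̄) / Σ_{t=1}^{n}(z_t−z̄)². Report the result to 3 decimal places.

Mean z̄ = (16.7 + 22.0 + 17.3 + 19.5 + 17.3 + 16.1 + 16.9)/7 = 17.9714
Deviations from mean: -1.2714, 4.0286, -0.6714, 1.5286, -0.6714, -1.8714, -1.0714
Σ(z_t−z̄)(z_{t+1}−z̄) = (-5.1220) + (-2.7049) + (-1.0263) + (-1.0263) + (1.2565) + (2.0051) = -6.6180
Denominator Σ(z_t−z̄)² = 25.7343
r_1 = -6.6180 / 25.7343 = -0.257

-0.257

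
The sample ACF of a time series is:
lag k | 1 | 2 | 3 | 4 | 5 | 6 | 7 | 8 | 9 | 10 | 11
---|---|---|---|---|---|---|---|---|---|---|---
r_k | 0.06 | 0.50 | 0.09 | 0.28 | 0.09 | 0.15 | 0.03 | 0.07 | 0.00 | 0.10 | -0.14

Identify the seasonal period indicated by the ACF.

2

The largest autocorrelation is r_2 = 0.50, with weaker echoes at lags 4 (0.28) and 6 (0.15); the remaining lags stay at or below 0.10.
The dominant spike at lag 2 indicates a seasonal period of 2.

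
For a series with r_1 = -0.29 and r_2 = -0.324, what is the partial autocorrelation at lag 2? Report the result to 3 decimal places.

-0.446

φ_{22} = (r_2 − r_1²) / (1 − r_1²)
r_1² = (-0.29)² = 0.0841
Numerator = -0.324 − 0.0841 = -0.4081; denominator = 1 − 0.0841 = 0.9159
φ_{22} = -0.4081 / 0.9159 = -0.446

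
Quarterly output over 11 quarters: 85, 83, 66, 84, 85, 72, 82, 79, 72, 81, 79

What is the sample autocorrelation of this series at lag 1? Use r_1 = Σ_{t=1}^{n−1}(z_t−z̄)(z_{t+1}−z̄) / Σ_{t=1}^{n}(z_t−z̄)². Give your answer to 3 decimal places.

Mean z̄ = (85 + 83 + 66 + 84 + 85 + 72 + 82 + 79 + 72 + 81 + 79)/11 = 78.9091
Numerator Σ_{t=1}^{10}(z_t−z̄)(z_{t+1}−z̄) = -140.6446
Denominator Σ(z_t−z̄)² = 392.9091
r_1 = -140.6446 / 392.9091 = -0.358

-0.358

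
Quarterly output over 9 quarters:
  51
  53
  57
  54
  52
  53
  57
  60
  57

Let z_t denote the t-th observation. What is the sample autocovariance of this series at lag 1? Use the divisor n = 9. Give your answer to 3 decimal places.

Mean z̄ = (51 + 53 + 57 + 54 + 52 + 53 + 57 + 60 + 57)/9 = 54.8889
Σ_{t=1}^{8}(z_t−z̄)(z_{t+1}−z̄) = 27.0988
γ_1 = 27.0988 / 9 = 3.011

3.011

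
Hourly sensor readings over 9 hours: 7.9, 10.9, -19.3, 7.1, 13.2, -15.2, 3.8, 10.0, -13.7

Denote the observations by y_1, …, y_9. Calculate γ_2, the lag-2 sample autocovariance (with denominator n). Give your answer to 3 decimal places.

Mean ȳ = (7.9 + 10.9 − 19.3 + 7.1 + 13.2 − 15.2 + 3.8 + 10.0 − 13.7)/9 = 0.5222
Σ_{t=1}^{7}(y_t−ȳ)(y_{t+2}−ȳ) = -586.7743
γ_2 = -586.7743 / 9 = -65.197

-65.197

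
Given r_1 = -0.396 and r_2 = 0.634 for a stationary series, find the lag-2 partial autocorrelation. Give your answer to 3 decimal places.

0.566

φ_{22} = (r_2 − r_1²) / (1 − r_1²)
r_1² = (-0.396)² = 0.156816
Numerator = 0.634 − 0.1568 = 0.4772; denominator = 1 − 0.1568 = 0.8432
φ_{22} = 0.4772 / 0.8432 = 0.566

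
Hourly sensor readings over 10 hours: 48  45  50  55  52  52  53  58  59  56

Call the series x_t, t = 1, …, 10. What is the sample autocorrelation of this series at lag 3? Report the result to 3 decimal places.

-0.058

Mean x̄ = (48 + 45 + 50 + 55 + 52 + 52 + 53 + 58 + 59 + 56)/10 = 52.8000
Numerator Σ_{t=1}^{7}(x_t−x̄)(x_{t+3}−x̄) = -10.1200
Denominator Σ(x_t−x̄)² = 173.6000
r_3 = -10.1200 / 173.6000 = -0.058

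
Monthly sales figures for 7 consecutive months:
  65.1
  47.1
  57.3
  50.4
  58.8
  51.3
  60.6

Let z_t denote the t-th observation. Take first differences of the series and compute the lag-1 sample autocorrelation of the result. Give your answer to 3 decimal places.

First differences Δz: -18.0, 10.2, -6.9, 8.4, -7.5, 9.3
Mean of differences = -0.7500
Numerator Σ(Δz_t−Δz̄)(Δz_{t+1}−Δz̄) = -442.1025
Denominator Σ(Δz_t−Δz̄)² = 685.5750
r_1(Δz) = -442.1025 / 685.5750 = -0.645

-0.645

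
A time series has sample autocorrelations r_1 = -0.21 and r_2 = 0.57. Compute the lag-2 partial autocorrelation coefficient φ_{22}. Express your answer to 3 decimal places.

φ_{22} = (r_2 − r_1²) / (1 − r_1²)
r_1² = (-0.21)² = 0.0441
Numerator = 0.57 − 0.0441 = 0.5259; denominator = 1 − 0.0441 = 0.9559
φ_{22} = 0.5259 / 0.9559 = 0.550

0.550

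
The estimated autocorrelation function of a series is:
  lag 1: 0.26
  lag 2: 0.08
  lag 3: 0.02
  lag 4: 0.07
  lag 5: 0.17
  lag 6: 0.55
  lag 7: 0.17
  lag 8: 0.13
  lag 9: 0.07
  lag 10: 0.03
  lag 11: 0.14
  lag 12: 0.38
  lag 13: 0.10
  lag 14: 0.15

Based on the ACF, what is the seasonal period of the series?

6

The largest autocorrelation is r_6 = 0.55, with a weaker echo at lag 12 (0.38); the remaining lags stay at or below 0.26. The elevated value at lag 1 (0.26), dropping to 0.08 at lag 2, reflects decaying short-term dependence rather than seasonality.
The dominant spike at lag 6 indicates a seasonal period of 6.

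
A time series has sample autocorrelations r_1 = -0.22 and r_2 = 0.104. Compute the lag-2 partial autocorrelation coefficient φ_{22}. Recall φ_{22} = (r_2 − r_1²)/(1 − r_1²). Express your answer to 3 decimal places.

φ_{22} = (r_2 − r_1²) / (1 − r_1²)
r_1² = (-0.22)² = 0.0484
Numerator = 0.104 − 0.0484 = 0.0556; denominator = 1 − 0.0484 = 0.9516
φ_{22} = 0.0556 / 0.9516 = 0.058

0.058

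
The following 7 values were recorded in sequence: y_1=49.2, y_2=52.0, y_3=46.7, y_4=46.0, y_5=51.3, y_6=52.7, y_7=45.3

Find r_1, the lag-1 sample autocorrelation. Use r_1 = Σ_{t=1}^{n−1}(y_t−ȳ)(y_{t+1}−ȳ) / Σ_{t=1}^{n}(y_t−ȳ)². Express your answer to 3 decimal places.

-0.207

Mean ȳ = (49.2 + 52.0 + 46.7 + 46.0 + 51.3 + 52.7 + 45.3)/7 = 49.0286
Deviations from mean: 0.1714, 2.9714, -2.3286, -3.0286, 2.2714, 3.6714, -3.7286
Numerator Σ_{t=1}^{6}(y_t−ȳ)(y_{t+1}−ȳ) = -11.5865
Denominator Σ(y_t−ȳ)² = 55.9943
r_1 = -11.5865 / 55.9943 = -0.207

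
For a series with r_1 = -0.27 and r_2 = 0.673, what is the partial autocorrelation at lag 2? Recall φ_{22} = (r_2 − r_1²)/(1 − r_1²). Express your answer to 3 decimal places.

0.647

φ_{22} = (r_2 − r_1²) / (1 − r_1²)
r_1² = (-0.27)² = 0.0729
Numerator = 0.673 − 0.0729 = 0.6001; denominator = 1 − 0.0729 = 0.9271
φ_{22} = 0.6001 / 0.9271 = 0.647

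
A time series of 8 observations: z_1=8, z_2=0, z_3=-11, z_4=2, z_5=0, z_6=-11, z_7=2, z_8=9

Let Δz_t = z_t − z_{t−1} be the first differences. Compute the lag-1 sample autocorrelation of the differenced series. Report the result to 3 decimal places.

First differences Δz: -8, -11, 13, -2, -11, 13, 7
Mean of differences = 0.1429
Numerator Σ(Δz_t−Δz̄)(Δz_{t+1}−Δz̄) = -111.3061
Denominator Σ(Δz_t−Δz̄)² = 696.8571
r_1(Δz) = -111.3061 / 696.8571 = -0.160

-0.160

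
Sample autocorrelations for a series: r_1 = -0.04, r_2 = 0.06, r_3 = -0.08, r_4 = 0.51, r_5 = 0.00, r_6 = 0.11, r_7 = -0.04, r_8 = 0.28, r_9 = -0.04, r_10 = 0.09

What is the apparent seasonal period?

4

The largest autocorrelation is r_4 = 0.51, with a weaker echo at lag 8 (0.28); the remaining lags stay at or below 0.11.
The dominant spike at lag 4 indicates a seasonal period of 4.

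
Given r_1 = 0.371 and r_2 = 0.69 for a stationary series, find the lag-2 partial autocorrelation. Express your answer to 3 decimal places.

0.641

φ_{22} = (r_2 − r_1²) / (1 − r_1²)
r_1² = (0.371)² = 0.137641
Numerator = 0.69 − 0.1376 = 0.5524; denominator = 1 − 0.1376 = 0.8624
φ_{22} = 0.5524 / 0.8624 = 0.641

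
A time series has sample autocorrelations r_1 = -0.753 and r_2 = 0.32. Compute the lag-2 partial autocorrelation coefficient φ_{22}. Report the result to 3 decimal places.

-0.570

φ_{22} = (r_2 − r_1²) / (1 − r_1²)
r_1² = (-0.753)² = 0.567009
Numerator = 0.32 − 0.5670 = -0.2470; denominator = 1 − 0.5670 = 0.4330
φ_{22} = -0.2470 / 0.4330 = -0.570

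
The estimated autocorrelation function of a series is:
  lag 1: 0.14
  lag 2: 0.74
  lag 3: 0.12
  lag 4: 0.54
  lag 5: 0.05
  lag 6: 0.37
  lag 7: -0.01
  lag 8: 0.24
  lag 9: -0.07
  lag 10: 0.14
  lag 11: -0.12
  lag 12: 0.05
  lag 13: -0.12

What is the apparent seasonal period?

2

The largest autocorrelation is r_2 = 0.74, with weaker echoes at lags 4 (0.54), 6 (0.37) and 8 (0.24); the remaining lags stay at or below 0.14.
The dominant spike at lag 2 indicates a seasonal period of 2.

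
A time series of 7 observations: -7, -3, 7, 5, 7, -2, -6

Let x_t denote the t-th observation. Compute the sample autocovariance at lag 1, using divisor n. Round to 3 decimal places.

Mean x̄ = (-7 − 3 + 7 + 5 + 7 − 2 − 6)/7 = 0.1429
Deviations: -7.1429, -3.1429, 6.8571, 4.8571, 6.8571, -2.1429, -6.1429
Σ_{t=1}^{6}(x_t−x̄)(x_{t+1}−x̄) = 65.9796
γ_1 = 65.9796 / 7 = 9.426

9.426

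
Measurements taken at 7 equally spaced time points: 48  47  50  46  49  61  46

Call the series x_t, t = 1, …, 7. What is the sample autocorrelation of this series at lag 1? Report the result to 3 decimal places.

Mean x̄ = (48 + 47 + 50 + 46 + 49 + 61 + 46)/7 = 49.5714
Deviations from mean: -1.5714, -2.5714, 0.4286, -3.5714, -0.5714, 11.4286, -3.5714
Numerator Σ_{t=1}^{6}(x_t−x̄)(x_{t+1}−x̄) = -43.8980
Denominator Σ(x_t−x̄)² = 165.7143
r_1 = -43.8980 / 165.7143 = -0.265

-0.265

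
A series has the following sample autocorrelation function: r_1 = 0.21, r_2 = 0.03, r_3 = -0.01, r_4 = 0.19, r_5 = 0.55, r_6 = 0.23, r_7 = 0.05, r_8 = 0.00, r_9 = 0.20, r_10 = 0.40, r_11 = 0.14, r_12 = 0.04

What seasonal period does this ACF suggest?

5

The largest autocorrelation is r_5 = 0.55, with a weaker echo at lag 10 (0.40); the remaining lags stay at or below 0.23.
The dominant spike at lag 5 indicates a seasonal period of 5.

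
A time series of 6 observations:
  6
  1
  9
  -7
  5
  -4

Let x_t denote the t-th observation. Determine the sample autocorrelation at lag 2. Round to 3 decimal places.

Mean x̄ = (6 + 1 + 9 − 7 + 5 − 4)/6 = 1.6667
Σ(x_t−x̄)(x_{t+2}−x̄) = (31.7778) + (5.7778) + (24.4444) + (49.1111) = 111.1111
Denominator Σ(x_t−x̄)² = 191.3333
r_2 = 111.1111 / 191.3333 = 0.581

0.581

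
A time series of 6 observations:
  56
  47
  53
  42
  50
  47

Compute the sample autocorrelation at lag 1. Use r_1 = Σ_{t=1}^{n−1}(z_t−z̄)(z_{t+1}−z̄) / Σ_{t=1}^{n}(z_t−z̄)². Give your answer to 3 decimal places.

-0.475

Mean z̄ = (56 + 47 + 53 + 42 + 50 + 47)/6 = 49.1667
Deviations from mean: 6.8333, -2.1667, 3.8333, -7.1667, 0.8333, -2.1667
Σ(z_t−z̄)(z_{t+1}−z̄) = (-14.8056) + (-8.3056) + (-27.4722) + (-5.9722) + (-1.8056) = -58.3611
Denominator Σ(z_t−z̄)² = 122.8333
r_1 = -58.3611 / 122.8333 = -0.475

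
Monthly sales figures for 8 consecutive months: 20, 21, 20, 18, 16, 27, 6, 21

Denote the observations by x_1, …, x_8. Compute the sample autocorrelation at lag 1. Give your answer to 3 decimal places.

-0.597

Mean x̄ = (20 + 21 + 20 + 18 + 16 + 27 + 6 + 21)/8 = 18.6250
Deviations from mean: 1.3750, 2.3750, 1.3750, -0.6250, -2.6250, 8.3750, -12.6250, 2.3750
Σ(x_t−x̄)(x_{t+1}−x̄) = (3.2656) + (3.2656) + (-0.8594) + (1.6406) + (-21.9844) + (-105.7344) + (-29.9844) = -150.3906
Denominator Σ(x_t−x̄)² = 251.8750
r_1 = -150.3906 / 251.8750 = -0.597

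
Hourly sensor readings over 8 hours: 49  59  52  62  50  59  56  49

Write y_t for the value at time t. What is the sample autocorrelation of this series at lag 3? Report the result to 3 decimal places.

-0.198

Mean ȳ = (49 + 59 + 52 + 62 + 50 + 59 + 56 + 49)/8 = 54.5000
Deviations from mean: -5.5000, 4.5000, -2.5000, 7.5000, -4.5000, 4.5000, 1.5000, -5.5000
Numerator Σ_{t=1}^{5}(y_t−ȳ)(y_{t+3}−ȳ) = -36.7500
Denominator Σ(y_t−ȳ)² = 186.0000
r_3 = -36.7500 / 186.0000 = -0.198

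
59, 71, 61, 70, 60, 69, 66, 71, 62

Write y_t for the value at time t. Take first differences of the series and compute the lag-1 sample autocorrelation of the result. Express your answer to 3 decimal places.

-0.770

First differences Δy: 12, -10, 9, -10, 9, -3, 5, -9
Mean of differences = 0.3750
Numerator Σ(Δy_t−Δȳ)(Δy_{t+1}−Δȳ) = -477.1406
Denominator Σ(Δy_t−Δȳ)² = 619.8750
r_1(Δy) = -477.1406 / 619.8750 = -0.770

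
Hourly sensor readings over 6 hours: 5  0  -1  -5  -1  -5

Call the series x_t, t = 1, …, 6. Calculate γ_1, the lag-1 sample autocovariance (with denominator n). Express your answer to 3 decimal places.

0.912

Mean x̄ = (5 + 0 − 1 − 5 − 1 − 5)/6 = -1.1667
Σ_{t=1}^{5}(x_t−x̄)(x_{t+1}−x̄) = 5.4722
γ_1 = 5.4722 / 6 = 0.912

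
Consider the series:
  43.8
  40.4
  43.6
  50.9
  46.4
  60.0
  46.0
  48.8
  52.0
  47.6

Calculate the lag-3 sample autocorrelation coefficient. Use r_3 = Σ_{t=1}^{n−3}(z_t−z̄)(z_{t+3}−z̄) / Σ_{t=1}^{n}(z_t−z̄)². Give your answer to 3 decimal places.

Mean z̄ = (43.8 + 40.4 + 43.6 + 50.9 + 46.4 + 60.0 + 46.0 + 48.8 + 52.0 + 47.6)/10 = 47.9500
Σ(z_t−z̄)(z_{t+3}−z̄) = (-12.2425) + (11.7025) + (-52.4175) + (-5.7525) + (-1.3175) + (48.8025) + (0.6825) = -10.5425
Denominator Σ(z_t−z̄)² = 270.5050
r_3 = -10.5425 / 270.5050 = -0.039

-0.039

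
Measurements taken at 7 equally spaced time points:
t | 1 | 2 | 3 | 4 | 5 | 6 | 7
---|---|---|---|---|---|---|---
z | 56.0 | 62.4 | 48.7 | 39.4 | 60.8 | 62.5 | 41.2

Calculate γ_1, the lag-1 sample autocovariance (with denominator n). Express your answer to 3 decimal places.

Mean z̄ = (56.0 + 62.4 + 48.7 + 39.4 + 60.8 + 62.5 + 41.2)/7 = 53.0000
Σ_{t=1}^{6}(z_t−z̄)(z_{t+1}−z̄) = -97.8200
γ_1 = -97.8200 / 7 = -13.974

-13.974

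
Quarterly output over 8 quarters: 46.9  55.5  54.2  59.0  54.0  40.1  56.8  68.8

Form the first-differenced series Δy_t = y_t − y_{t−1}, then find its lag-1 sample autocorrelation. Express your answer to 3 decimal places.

First differences Δy: 8.6, -1.3, 4.8, -5.0, -13.9, 16.7, 12.0
Mean of differences = 3.1286
Numerator Σ(Δy_t−Δȳ)(Δy_{t+1}−Δȳ) = -17.5051
Denominator Σ(Δy_t−Δȳ)² = 671.2743
r_1(Δy) = -17.5051 / 671.2743 = -0.026

-0.026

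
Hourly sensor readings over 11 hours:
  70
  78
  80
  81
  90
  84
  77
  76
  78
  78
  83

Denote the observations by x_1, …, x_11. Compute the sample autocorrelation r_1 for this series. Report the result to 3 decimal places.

Mean x̄ = (70 + 78 + 80 + 81 + 90 + 84 + 77 + 76 + 78 + 78 + 83)/11 = 79.5455
Numerator Σ_{t=1}^{10}(x_t−x̄)(x_{t+1}−x̄) = 76.7025
Denominator Σ(x_t−x̄)² = 260.7273
r_1 = 76.7025 / 260.7273 = 0.294

0.294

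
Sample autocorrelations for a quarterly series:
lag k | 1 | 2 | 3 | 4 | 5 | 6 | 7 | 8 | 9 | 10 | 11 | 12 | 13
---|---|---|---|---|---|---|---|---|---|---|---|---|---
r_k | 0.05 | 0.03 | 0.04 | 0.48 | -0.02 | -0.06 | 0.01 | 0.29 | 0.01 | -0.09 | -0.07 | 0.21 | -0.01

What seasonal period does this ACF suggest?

4

The largest autocorrelation is r_4 = 0.48, with weaker echoes at lags 8 (0.29) and 12 (0.21); the remaining lags stay at or below 0.05.
The dominant spike at lag 4 indicates a seasonal period of 4.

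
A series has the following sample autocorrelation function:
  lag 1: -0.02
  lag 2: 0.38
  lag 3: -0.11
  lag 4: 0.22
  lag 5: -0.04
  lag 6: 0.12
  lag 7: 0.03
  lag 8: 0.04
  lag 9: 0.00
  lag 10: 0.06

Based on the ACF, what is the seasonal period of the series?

The largest autocorrelation is r_2 = 0.38, with a weaker echo at lag 4 (0.22); the remaining lags stay at or below 0.12.
The dominant spike at lag 2 indicates a seasonal period of 2.

2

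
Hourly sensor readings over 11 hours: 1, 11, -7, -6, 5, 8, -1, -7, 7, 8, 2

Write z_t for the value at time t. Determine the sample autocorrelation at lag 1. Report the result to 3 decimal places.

Mean z̄ = (1 + 11 − 7 − 6 + 5 + 8 − 1 − 7 + 7 + 8 + 2)/11 = 1.9091
Numerator Σ_{t=1}^{10}(z_t−z̄)(z_{t+1}−z̄) = -30.0083
Denominator Σ(z_t−z̄)² = 422.9091
r_1 = -30.0083 / 422.9091 = -0.071

-0.071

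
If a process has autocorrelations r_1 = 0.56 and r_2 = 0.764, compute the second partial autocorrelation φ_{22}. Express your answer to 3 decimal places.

0.656

φ_{22} = (r_2 − r_1²) / (1 − r_1²)
r_1² = (0.56)² = 0.3136
Numerator = 0.764 − 0.3136 = 0.4504; denominator = 1 − 0.3136 = 0.6864
φ_{22} = 0.4504 / 0.6864 = 0.656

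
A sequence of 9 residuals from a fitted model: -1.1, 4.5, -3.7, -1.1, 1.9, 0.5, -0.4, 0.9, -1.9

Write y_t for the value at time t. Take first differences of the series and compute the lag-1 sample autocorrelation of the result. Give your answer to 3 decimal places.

-0.534

First differences Δy: 5.6, -8.2, 2.6, 3.0, -1.4, -0.9, 1.3, -2.8
Mean of differences = -0.1000
Numerator Σ(Δy_t−Δȳ)(Δy_{t+1}−Δȳ) = -67.5600
Denominator Σ(Δy_t−Δȳ)² = 126.5800
r_1(Δy) = -67.5600 / 126.5800 = -0.534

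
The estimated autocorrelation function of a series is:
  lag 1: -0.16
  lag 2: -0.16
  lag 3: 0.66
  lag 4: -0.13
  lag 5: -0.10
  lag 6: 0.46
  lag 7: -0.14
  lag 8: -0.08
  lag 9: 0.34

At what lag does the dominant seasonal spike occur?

3

The largest autocorrelation is r_3 = 0.66, with weaker echoes at lags 6 (0.46) and 9 (0.34); the remaining lags stay at or below -0.08.
The dominant spike at lag 3 indicates a seasonal period of 3.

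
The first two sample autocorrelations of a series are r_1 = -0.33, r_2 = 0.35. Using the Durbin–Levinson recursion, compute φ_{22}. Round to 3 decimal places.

0.271

φ_{22} = (r_2 − r_1²) / (1 − r_1²)
r_1² = (-0.33)² = 0.1089
Numerator = 0.35 − 0.1089 = 0.2411; denominator = 1 − 0.1089 = 0.8911
φ_{22} = 0.2411 / 0.8911 = 0.271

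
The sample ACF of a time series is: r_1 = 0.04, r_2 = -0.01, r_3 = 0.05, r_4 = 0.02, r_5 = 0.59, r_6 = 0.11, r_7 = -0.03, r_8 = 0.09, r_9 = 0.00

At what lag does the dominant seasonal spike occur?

The largest autocorrelation is r_5 = 0.59; the remaining lags stay at or below 0.11.
The dominant spike at lag 5 indicates a seasonal period of 5.

5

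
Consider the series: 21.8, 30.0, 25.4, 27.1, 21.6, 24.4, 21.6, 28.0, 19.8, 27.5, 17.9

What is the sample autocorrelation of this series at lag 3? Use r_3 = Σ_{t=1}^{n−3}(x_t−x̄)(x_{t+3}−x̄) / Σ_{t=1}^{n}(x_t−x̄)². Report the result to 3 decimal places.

-0.493

Mean x̄ = (21.8 + 30.0 + 25.4 + 27.1 + 21.6 + 24.4 + 21.6 + 28.0 + 19.8 + 27.5 + 17.9)/11 = 24.1000
Numerator Σ_{t=1}^{8}(x_t−x̄)(x_{t+3}−x̄) = -72.4800
Denominator Σ(x_t−x̄)² = 147.0800
r_3 = -72.4800 / 147.0800 = -0.493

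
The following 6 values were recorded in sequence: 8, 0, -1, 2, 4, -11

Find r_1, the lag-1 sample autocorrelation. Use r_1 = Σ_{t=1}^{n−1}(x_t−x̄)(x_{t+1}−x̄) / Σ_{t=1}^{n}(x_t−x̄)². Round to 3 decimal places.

Mean x̄ = (8 + 0 − 1 + 2 + 4 − 11)/6 = 0.3333
Deviations from mean: 7.6667, -0.3333, -1.3333, 1.6667, 3.6667, -11.3333
Numerator Σ_{t=1}^{5}(x_t−x̄)(x_{t+1}−x̄) = -39.7778
Denominator Σ(x_t−x̄)² = 205.3333
r_1 = -39.7778 / 205.3333 = -0.194

-0.194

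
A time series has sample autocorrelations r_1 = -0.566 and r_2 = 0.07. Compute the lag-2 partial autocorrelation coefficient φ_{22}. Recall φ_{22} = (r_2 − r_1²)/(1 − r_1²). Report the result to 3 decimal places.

-0.368

φ_{22} = (r_2 − r_1²) / (1 − r_1²)
r_1² = (-0.566)² = 0.320356
Numerator = 0.07 − 0.3204 = -0.2504; denominator = 1 − 0.3204 = 0.6796
φ_{22} = -0.2504 / 0.6796 = -0.368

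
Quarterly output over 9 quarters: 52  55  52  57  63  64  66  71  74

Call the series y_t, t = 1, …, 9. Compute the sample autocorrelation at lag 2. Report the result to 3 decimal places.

0.349

Mean ȳ = (52 + 55 + 52 + 57 + 63 + 64 + 66 + 71 + 74)/9 = 61.5556
Numerator Σ_{t=1}^{7}(y_t−ȳ)(y_{t+2}−ȳ) = 181.0494
Denominator Σ(y_t−ȳ)² = 518.2222
r_2 = 181.0494 / 518.2222 = 0.349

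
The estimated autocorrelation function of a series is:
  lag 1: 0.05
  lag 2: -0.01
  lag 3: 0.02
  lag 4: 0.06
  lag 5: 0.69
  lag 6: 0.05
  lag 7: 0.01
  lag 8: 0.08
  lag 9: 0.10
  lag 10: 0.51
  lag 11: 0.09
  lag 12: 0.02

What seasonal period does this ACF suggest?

The largest autocorrelation is r_5 = 0.69, with a weaker echo at lag 10 (0.51); the remaining lags stay at or below 0.10.
The dominant spike at lag 5 indicates a seasonal period of 5.

5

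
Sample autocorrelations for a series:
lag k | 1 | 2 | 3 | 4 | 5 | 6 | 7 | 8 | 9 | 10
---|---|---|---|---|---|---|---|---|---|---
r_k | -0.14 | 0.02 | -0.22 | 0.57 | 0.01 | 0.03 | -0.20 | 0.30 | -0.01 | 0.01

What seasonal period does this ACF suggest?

The largest autocorrelation is r_4 = 0.57, with a weaker echo at lag 8 (0.30); the remaining lags stay at or below 0.03.
The dominant spike at lag 4 indicates a seasonal period of 4.

4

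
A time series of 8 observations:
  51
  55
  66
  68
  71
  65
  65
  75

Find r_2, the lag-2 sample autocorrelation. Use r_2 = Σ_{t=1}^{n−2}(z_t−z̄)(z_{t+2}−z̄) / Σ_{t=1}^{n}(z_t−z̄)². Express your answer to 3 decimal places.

-0.076

Mean z̄ = (51 + 55 + 66 + 68 + 71 + 65 + 65 + 75)/8 = 64.5000
Deviations from mean: -13.5000, -9.5000, 1.5000, 3.5000, 6.5000, 0.5000, 0.5000, 10.5000
Numerator Σ_{t=1}^{6}(z_t−z̄)(z_{t+2}−z̄) = -33.5000
Denominator Σ(z_t−z̄)² = 440.0000
r_2 = -33.5000 / 440.0000 = -0.076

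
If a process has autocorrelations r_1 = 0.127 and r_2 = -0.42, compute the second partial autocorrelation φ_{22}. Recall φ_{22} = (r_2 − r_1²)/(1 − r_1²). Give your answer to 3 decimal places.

-0.443

φ_{22} = (r_2 − r_1²) / (1 − r_1²)
r_1² = (0.127)² = 0.016129
Numerator = -0.42 − 0.0161 = -0.4361; denominator = 1 − 0.0161 = 0.9839
φ_{22} = -0.4361 / 0.9839 = -0.443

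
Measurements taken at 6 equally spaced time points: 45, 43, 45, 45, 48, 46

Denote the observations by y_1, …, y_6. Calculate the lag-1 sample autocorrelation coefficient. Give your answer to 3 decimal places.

Mean ȳ = (45 + 43 + 45 + 45 + 48 + 46)/6 = 45.3333
Deviations from mean: -0.3333, -2.3333, -0.3333, -0.3333, 2.6667, 0.6667
Σ(y_t−ȳ)(y_{t+1}−ȳ) = (0.7778) + (0.7778) + (0.1111) + (-0.8889) + (1.7778) = 2.5556
Denominator Σ(y_t−ȳ)² = 13.3333
r_1 = 2.5556 / 13.3333 = 0.192

0.192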